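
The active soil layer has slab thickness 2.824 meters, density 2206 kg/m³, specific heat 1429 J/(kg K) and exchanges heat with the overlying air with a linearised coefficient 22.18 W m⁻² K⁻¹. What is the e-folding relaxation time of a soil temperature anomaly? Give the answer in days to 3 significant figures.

4.65 days

Areal heat capacity C = ρ c_p D = 2206 × 1429 × 2.824 = 8.90×10^6 J/(m^2 K).
Relaxation time τ = C / λ = 8.90×10^6 / 22.18 = 4.01×10^5 s.
In days: 4.01×10^5 s / (86400 s/day) = 4.65 days.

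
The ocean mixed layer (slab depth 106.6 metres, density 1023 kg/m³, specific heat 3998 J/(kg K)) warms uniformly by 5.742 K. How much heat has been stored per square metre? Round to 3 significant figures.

2.50×10^9

Areal heat capacity C = ρ c_p D = 1023 × 3998 × 106.6 = 4.36×10^8 J m⁻² K⁻¹.
ΔQ = C ΔT = 4.36×10^8 × 5.742 = 2.50×10^9 J/m².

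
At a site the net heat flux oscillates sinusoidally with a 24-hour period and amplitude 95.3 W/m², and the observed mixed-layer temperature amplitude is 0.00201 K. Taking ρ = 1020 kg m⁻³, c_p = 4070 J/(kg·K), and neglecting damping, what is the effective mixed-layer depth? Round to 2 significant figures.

160 m

ω = 2π / 86400 s = 7.27×10^-5 s⁻¹.
Required C = F₀ / (A ω) = 95.3 / (0.00201 × 7.27×10^-5) = 6.52×10^8 J/(m²·K).
D = C / (ρ c_p) = 6.52×10^8 / (1020 × 4070) = 157 m.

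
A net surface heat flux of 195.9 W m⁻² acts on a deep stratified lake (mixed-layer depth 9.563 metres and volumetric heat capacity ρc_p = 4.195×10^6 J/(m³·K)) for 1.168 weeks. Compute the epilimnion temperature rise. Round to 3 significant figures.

Areal heat capacity C = ρc_p × D = 4.195×10^6 × 9.563 = 4.01×10^7 J/(m²·K).
Net heat input Q = F Δt = 195.9 × (1.168 weeks × 6.048×10^5 s/week) = 1.38×10^8 J/m².
ΔT = Q / C = 1.38×10^8 / 4.01×10^7 = 3.45 K.

3.45 K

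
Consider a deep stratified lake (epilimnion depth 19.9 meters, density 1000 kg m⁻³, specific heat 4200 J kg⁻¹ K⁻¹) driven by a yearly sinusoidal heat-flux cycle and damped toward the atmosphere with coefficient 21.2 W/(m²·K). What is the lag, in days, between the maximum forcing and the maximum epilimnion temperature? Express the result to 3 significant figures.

38.7 days

Areal heat capacity C = ρ c_p D = 1000 × 4200 × 19.9 = 8.36×10^7 J/(m²·K).
ω = 2π / 3.15×10^7 s = 1.99×10^-7 s⁻¹.
Phase lag φ = arctan(Cω/λ) = arctan(16.7/21.2) = 0.666 rad.
Time lag = φ / ω = 0.666 / 1.99×10^-7 = 3.34×10^6 s = 38.7 days.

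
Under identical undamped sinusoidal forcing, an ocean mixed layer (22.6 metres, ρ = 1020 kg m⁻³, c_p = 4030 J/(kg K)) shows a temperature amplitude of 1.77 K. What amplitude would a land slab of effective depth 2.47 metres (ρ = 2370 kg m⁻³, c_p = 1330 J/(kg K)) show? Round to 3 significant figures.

21.1 K

C_ocean = 9.29×10^7 J/(m²·K); C_land = 7.79×10^6 J/(m²·K).
A ∝ 1/C ⇒ A_land = A_ocean × C_ocean/C_land = 1.77 × 11.9 = 21.1 K.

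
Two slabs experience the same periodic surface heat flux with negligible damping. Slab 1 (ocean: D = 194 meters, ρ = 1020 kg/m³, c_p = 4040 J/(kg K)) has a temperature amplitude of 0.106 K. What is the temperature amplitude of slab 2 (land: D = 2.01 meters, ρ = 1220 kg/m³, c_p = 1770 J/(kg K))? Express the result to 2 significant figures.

C_ocean = 7.99×10^8 J/(m²·K); C_land = 4.34×10^6 J/(m²·K).
A ∝ 1/C ⇒ A_land = A_ocean × C_ocean/C_land = 0.106 × 184 = 19.5 K.

20 K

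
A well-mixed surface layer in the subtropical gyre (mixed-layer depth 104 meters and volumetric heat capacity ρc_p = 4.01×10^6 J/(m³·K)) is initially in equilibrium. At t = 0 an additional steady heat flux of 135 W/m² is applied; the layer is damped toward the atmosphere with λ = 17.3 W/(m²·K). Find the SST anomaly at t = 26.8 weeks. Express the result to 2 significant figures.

Areal heat capacity C = ρc_p × D = 4.01×10^6 × 104 = 4.17×10^8 J m⁻² K⁻¹.
τ = C / λ = 4.17×10^8 / 17.3 = 2.41×10^7 s.
Equilibrium anomaly ΔT_eq = F / λ = 135 / 17.3 = 7.80 K.
t = 26.8 weeks = 1.62×10^7 s, so t/τ = 0.672.
ΔT(t) = ΔT_eq (1 − e^(−t/τ)) = 7.80 × (1 − e^−0.672) = 3.82 K.

3.8 K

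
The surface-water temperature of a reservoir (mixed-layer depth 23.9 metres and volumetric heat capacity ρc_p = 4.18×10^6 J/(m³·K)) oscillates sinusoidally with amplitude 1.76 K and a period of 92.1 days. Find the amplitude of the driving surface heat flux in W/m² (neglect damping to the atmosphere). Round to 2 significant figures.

Areal heat capacity C = ρc_p × D = 4.18×10^6 × 23.9 = 9.99×10^7 J/(m²·K).
ω = 2π / 7.96×10^6 s = 7.90×10^-7 s⁻¹.
Cω = 9.99×10^7 × 7.90×10^-7 = 78.9 W/(m²·K).
F₀ = A × Cω = 1.76 × 78.9 = 139 W/m².

140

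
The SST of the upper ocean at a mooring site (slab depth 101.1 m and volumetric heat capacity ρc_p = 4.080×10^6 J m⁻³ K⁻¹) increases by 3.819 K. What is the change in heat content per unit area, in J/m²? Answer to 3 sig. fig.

Areal heat capacity C = ρc_p × D = 4.080×10^6 × 101.1 = 4.12×10^8 J/(m^2 K).
ΔQ = C ΔT = 4.12×10^8 × 3.819 = 1.58×10^9 J/m².

1.58×10^9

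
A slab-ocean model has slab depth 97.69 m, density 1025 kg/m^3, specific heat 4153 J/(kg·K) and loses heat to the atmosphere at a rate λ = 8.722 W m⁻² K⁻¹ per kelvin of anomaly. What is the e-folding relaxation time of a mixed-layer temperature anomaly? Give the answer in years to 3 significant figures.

1.51 years

Areal heat capacity C = ρ c_p D = 1025 × 4153 × 97.69 = 4.16×10^8 J/(m²·K).
Relaxation time τ = C / λ = 4.16×10^8 / 8.722 = 4.77×10^7 s.
In years: 4.77×10^7 s / (3.156×10^7 s/year) = 1.51 years.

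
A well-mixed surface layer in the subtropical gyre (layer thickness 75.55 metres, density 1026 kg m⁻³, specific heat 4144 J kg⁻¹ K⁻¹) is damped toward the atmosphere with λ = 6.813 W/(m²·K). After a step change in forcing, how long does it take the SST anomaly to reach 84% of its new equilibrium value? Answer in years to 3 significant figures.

2.74 years

Areal heat capacity C = ρ c_p D = 1026 × 4144 × 75.55 = 3.21×10^8 J/(m^2 K).
τ = C / λ = 3.21×10^8 / 6.813 = 4.71×10^7 s.
Fraction reached: 1 − e^(−t/τ) = 0.84 ⇒ t = −τ ln(1 − 0.84) = τ × 1.83.
t = 8.64×10^7 s = 2.74 years.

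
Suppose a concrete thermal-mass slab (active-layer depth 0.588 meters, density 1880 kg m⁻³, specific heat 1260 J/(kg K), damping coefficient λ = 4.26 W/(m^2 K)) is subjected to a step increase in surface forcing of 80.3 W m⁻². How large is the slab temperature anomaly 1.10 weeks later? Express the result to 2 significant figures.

16 K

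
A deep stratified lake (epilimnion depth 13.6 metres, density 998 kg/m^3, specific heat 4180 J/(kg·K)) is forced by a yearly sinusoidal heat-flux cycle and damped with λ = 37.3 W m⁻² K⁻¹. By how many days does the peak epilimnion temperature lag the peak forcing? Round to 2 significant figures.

Areal heat capacity C = ρ c_p D = 998 × 4180 × 13.6 = 5.67×10^7 J/(m^2 K).
ω = 2π / 3.15×10^7 s = 1.99×10^-7 s⁻¹.
Phase lag φ = arctan(Cω/λ) = arctan(11.3/37.3) = 0.294 rad.
Time lag = φ / ω = 0.294 / 1.99×10^-7 = 1.48×10^6 s = 17.1 days.

17 days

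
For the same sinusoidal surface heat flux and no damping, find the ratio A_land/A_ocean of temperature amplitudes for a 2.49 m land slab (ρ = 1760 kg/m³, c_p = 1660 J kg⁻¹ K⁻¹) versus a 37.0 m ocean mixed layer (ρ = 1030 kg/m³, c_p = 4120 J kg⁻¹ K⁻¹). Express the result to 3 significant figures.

21.6

C_ocean = 1030 × 4120 × 37.0 = 1.57×10^8 J/(m²·K).
C_land = 1760 × 1660 × 2.49 = 7.27×10^6 J/(m²·K).
Undamped amplitude ∝ 1/C, so A_land/A_ocean = C_ocean/C_land = 21.6.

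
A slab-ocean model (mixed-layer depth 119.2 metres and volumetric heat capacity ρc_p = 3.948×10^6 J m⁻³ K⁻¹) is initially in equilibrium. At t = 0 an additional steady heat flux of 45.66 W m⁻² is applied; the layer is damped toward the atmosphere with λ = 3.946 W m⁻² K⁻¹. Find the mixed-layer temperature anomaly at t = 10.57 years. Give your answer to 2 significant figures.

11 K

Areal heat capacity C = ρc_p × D = 3.948×10^6 × 119.2 = 4.71×10^8 J/(m²·K).
τ = C / λ = 4.71×10^8 / 3.946 = 1.19×10^8 s.
Equilibrium anomaly ΔT_eq = F / λ = 45.66 / 3.946 = 11.6 K.
t = 10.57 years = 3.34×10^8 s, so t/τ = 2.80.
ΔT(t) = ΔT_eq (1 − e^(−t/τ)) = 11.6 × (1 − e^−2.80) = 10.9 K.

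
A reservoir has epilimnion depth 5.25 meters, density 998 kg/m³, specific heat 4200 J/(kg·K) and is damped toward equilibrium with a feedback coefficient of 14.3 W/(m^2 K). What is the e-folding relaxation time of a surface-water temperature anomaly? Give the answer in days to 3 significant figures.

17.8 days

Areal heat capacity C = ρ c_p D = 998 × 4200 × 5.25 = 2.20×10^7 J m⁻² K⁻¹.
Relaxation time τ = C / λ = 2.20×10^7 / 14.3 = 1.54×10^6 s.
In days: 1.54×10^6 s / (86400 s/day) = 17.8 days.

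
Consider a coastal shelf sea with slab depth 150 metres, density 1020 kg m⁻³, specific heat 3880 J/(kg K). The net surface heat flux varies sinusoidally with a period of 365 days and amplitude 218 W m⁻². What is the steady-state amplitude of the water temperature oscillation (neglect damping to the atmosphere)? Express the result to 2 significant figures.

1.8 K

Areal heat capacity C = ρ c_p D = 1020 × 3880 × 150 = 5.94×10^8 J m⁻² K⁻¹.
Angular frequency ω = 2π / T = 2π / 3.15×10^7 s = 1.99×10^-7 s⁻¹.
Cω = 5.94×10^8 × 1.99×10^-7 = 118 W/(m²·K).
Amplitude A = F₀ / (Cω) = 218 / 118 = 1.84 K.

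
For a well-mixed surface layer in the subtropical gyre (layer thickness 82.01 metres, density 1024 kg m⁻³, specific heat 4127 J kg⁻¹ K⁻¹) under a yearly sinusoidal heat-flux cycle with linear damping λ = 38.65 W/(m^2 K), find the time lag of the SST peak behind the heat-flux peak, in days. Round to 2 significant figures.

Areal heat capacity C = ρ c_p D = 1024 × 4127 × 82.01 = 3.47×10^8 J/(m^2 K).
ω = 2π / 3.15×10^7 s = 1.99×10^-7 s⁻¹.
Phase lag φ = arctan(Cω/λ) = arctan(69.1/38.65) = 1.06 rad.
Time lag = φ / ω = 1.06 / 1.99×10^-7 = 5.32×10^6 s = 61.6 days.

62 days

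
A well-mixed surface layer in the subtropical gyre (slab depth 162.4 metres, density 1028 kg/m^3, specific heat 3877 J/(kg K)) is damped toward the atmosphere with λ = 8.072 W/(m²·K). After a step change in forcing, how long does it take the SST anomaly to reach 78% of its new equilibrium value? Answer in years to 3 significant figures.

3.85 years

Areal heat capacity C = ρ c_p D = 1028 × 3877 × 162.4 = 6.47×10^8 J/(m^2 K).
τ = C / λ = 6.47×10^8 / 8.072 = 8.02×10^7 s.
Fraction reached: 1 − e^(−t/τ) = 0.78 ⇒ t = −τ ln(1 − 0.78) = τ × 1.51.
t = 1.21×10^8 s = 3.85 years.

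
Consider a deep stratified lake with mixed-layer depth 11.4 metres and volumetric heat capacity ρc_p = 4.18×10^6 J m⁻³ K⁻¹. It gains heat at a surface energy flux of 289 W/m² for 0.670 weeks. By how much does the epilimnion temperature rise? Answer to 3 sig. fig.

2.46 K

Areal heat capacity C = ρc_p × D = 4.18×10^6 × 11.4 = 4.77×10^7 J m⁻² K⁻¹.
Net heat input Q = F Δt = 289 × (0.670 weeks × 6.048×10^5 s/week) = 1.17×10^8 J/m².
ΔT = Q / C = 1.17×10^8 / 4.77×10^7 = 2.46 K.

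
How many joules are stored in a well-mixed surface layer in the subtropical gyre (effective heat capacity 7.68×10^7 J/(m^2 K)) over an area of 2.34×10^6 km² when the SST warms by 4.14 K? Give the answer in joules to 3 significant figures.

7.44×10^20 J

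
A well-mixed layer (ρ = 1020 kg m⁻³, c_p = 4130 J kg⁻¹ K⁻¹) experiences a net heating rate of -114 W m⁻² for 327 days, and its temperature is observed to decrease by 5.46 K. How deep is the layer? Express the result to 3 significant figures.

140 m

Heat input Q = F Δt = -114 × 2.83×10^7 s = -3.22×10^9 J/m².
Required areal heat capacity C = Q / ΔT = 5.90×10^8 J/(m²·K).
Depth D = C / (ρ c_p) = 5.90×10^8 / (1020 × 4130) = 140 m.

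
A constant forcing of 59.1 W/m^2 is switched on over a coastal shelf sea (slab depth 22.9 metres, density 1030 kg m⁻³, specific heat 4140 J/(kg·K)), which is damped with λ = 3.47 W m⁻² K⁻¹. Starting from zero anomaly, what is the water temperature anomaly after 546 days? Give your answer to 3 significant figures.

13.8 K

Areal heat capacity C = ρ c_p D = 1030 × 4140 × 22.9 = 9.77×10^7 J/(m^2 K).
τ = C / λ = 9.77×10^7 / 3.47 = 2.81×10^7 s.
Equilibrium anomaly ΔT_eq = F / λ = 59.1 / 3.47 = 17.0 K.
t = 546 days = 4.72×10^7 s, so t/τ = 1.68.
ΔT(t) = ΔT_eq (1 − e^(−t/τ)) = 17.0 × (1 − e^−1.68) = 13.8 K.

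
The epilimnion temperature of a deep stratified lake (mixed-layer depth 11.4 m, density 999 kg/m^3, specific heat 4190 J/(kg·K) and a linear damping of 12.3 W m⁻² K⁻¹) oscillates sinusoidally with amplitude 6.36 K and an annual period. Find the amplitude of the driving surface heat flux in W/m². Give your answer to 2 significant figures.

Areal heat capacity C = ρ c_p D = 999 × 4190 × 11.4 = 4.77×10^7 J/(m^2 K).
ω = 2π / 3.15×10^7 s = 1.99×10^-7 s⁻¹.
√((Cω)² + λ²) = √((9.51)² + 12.3²) = 15.5 W/(m²·K).
F₀ = A × √((Cω)²+λ²) = 6.36 × 15.5 = 98.9 W/m².

99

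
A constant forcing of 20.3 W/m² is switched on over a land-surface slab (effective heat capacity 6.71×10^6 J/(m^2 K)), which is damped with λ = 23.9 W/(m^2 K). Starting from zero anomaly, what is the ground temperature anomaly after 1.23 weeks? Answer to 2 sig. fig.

0.79 K

Areal heat capacity C = 6.71×10^6 J/(m^2 K) (given).
τ = C / λ = 6.71×10^6 / 23.9 = 2.81×10^5 s.
Equilibrium anomaly ΔT_eq = F / λ = 20.3 / 23.9 = 0.849 K.
t = 1.23 weeks = 7.44×10^5 s, so t/τ = 2.65.
ΔT(t) = ΔT_eq (1 − e^(−t/τ)) = 0.849 × (1 − e^−2.65) = 0.789 K.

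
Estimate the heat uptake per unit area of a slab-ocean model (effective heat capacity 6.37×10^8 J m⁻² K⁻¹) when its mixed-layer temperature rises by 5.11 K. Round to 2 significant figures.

Areal heat capacity C = 6.37×10^8 J m⁻² K⁻¹ (given).
ΔQ = C ΔT = 6.37×10^8 × 5.11 = 3.26×10^9 J/m².

3.3×10^9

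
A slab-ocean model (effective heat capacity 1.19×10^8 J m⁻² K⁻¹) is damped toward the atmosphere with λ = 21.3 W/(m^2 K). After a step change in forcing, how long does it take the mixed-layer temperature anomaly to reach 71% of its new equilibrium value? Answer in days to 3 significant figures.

Areal heat capacity C = 1.19×10^8 J m⁻² K⁻¹ (given).
τ = C / λ = 1.19×10^8 / 21.3 = 5.59×10^6 s.
Fraction reached: 1 − e^(−t/τ) = 0.71 ⇒ t = −τ ln(1 − 0.71) = τ × 1.24.
t = 6.92×10^6 s = 80.0 days.

80.0 days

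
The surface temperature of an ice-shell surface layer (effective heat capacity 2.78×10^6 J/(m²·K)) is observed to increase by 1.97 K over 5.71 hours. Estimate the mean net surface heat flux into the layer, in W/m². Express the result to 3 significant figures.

Areal heat capacity C = 2.78×10^6 J/(m²·K) (given).
Required heat per unit area: Q = C ΔT = 2.78×10^6 × 1.97 = 5.48×10^6 J/m².
Flux F = Q / Δt = 5.48×10^6 / 20600 s = 266 W/m².

266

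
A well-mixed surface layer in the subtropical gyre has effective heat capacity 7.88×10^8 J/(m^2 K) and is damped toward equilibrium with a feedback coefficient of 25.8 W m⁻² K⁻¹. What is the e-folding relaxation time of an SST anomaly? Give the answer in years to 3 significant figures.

0.968 years

Areal heat capacity C = 7.88×10^8 J/(m^2 K) (given).
Relaxation time τ = C / λ = 7.88×10^8 / 25.8 = 3.05×10^7 s.
In years: 3.05×10^7 s / (3.156×10^7 s/year) = 0.968 years.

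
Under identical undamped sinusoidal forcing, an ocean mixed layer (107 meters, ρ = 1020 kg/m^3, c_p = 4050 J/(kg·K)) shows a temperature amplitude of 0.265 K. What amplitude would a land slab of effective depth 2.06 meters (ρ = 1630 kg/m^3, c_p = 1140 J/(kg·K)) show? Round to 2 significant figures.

C_ocean = 4.42×10^8 J/(m²·K); C_land = 3.83×10^6 J/(m²·K).
A ∝ 1/C ⇒ A_land = A_ocean × C_ocean/C_land = 0.265 × 115 = 30.6 K.

31 K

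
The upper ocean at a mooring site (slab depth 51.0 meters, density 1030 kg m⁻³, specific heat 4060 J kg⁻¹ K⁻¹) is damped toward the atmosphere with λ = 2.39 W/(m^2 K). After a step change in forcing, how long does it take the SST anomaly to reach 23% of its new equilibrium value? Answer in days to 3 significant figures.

Areal heat capacity C = ρ c_p D = 1030 × 4060 × 51.0 = 2.13×10^8 J m⁻² K⁻¹.
τ = C / λ = 2.13×10^8 / 2.39 = 8.92×10^7 s.
Fraction reached: 1 − e^(−t/τ) = 0.23 ⇒ t = −τ ln(1 − 0.23) = τ × 0.261.
t = 2.33×10^7 s = 270 days.

270 days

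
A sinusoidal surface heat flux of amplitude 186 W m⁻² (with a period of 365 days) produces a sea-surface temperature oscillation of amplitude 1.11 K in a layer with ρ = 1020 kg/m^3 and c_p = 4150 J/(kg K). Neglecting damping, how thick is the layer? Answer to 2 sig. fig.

200 m

ω = 2π / 3.15×10^7 s = 1.99×10^-7 s⁻¹.
Required C = F₀ / (A ω) = 186 / (1.11 × 1.99×10^-7) = 8.41×10^8 J/(m²·K).
D = C / (ρ c_p) = 8.41×10^8 / (1020 × 4150) = 199 m.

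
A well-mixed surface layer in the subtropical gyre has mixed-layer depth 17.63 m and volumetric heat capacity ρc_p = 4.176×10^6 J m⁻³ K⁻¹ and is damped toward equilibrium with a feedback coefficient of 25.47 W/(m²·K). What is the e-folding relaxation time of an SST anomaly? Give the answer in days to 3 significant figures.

33.5 days

Areal heat capacity C = ρc_p × D = 4.176×10^6 × 17.63 = 7.36×10^7 J/(m²·K).
Relaxation time τ = C / λ = 7.36×10^7 / 25.47 = 2.89×10^6 s.
In days: 2.89×10^6 s / (86400 s/day) = 33.5 days.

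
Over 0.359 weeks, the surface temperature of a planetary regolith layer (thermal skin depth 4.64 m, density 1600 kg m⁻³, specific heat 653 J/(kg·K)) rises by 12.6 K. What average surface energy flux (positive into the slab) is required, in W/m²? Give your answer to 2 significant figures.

280

Areal heat capacity C = ρ c_p D = 1600 × 653 × 4.64 = 4.85×10^6 J m⁻² K⁻¹.
Required heat per unit area: Q = C ΔT = 4.85×10^6 × 12.6 = 6.11×10^7 J/m².
Flux F = Q / Δt = 6.11×10^7 / 2.17×10^5 s = 281 W/m².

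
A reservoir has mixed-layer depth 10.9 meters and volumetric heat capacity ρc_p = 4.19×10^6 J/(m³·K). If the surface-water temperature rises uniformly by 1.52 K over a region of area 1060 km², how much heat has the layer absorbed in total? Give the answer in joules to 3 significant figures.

Areal heat capacity C = ρc_p × D = 4.19×10^6 × 10.9 = 4.57×10^7 J m⁻² K⁻¹.
Heat per unit area: q = C ΔT = 4.57×10^7 × 1.52 = 6.94×10^7 J/m².
Total heat: Q = q × A = 6.94×10^7 × (1060 × 10⁶ m²) = 7.36×10^16 J.

7.36×10^16 J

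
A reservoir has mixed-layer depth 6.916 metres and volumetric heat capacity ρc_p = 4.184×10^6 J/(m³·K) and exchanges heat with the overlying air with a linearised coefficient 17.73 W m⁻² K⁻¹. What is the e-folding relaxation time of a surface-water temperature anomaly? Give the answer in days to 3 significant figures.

Areal heat capacity C = ρc_p × D = 4.184×10^6 × 6.916 = 2.89×10^7 J/(m^2 K).
Relaxation time τ = C / λ = 2.89×10^7 / 17.73 = 1.63×10^6 s.
In days: 1.63×10^6 s / (86400 s/day) = 18.9 days.

18.9 days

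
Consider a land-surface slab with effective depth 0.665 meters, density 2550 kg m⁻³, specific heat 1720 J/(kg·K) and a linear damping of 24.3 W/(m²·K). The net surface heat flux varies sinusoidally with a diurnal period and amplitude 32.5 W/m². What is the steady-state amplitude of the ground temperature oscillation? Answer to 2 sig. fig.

0.15 K

Areal heat capacity C = ρ c_p D = 2550 × 1720 × 0.665 = 2.92×10^6 J/(m^2 K).
Angular frequency ω = 2π / T = 2π / 86400 s = 7.27×10^-5 s⁻¹.
√((Cω)² + λ²) = √((212)² + 24.3²) = 213 W/(m²·K).
Amplitude A = F₀ / √((Cω)²+λ²) = 32.5 / 213 = 0.152 K.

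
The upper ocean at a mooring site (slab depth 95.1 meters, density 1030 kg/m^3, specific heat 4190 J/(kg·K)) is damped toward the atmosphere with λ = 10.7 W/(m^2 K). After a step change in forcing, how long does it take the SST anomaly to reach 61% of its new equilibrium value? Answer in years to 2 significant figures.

1.1 years

Areal heat capacity C = ρ c_p D = 1030 × 4190 × 95.1 = 4.10×10^8 J/(m^2 K).
τ = C / λ = 4.10×10^8 / 10.7 = 3.84×10^7 s.
Fraction reached: 1 − e^(−t/τ) = 0.61 ⇒ t = −τ ln(1 − 0.61) = τ × 0.942.
t = 3.61×10^7 s = 1.14 years.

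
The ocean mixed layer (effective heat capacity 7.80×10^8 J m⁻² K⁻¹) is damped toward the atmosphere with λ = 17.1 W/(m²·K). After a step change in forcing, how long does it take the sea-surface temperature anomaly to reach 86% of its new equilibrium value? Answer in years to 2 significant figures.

2.8 years

Areal heat capacity C = 7.80×10^8 J m⁻² K⁻¹ (given).
τ = C / λ = 7.80×10^8 / 17.1 = 4.56×10^7 s.
Fraction reached: 1 − e^(−t/τ) = 0.86 ⇒ t = −τ ln(1 − 0.86) = τ × 1.97.
t = 8.97×10^7 s = 2.84 years.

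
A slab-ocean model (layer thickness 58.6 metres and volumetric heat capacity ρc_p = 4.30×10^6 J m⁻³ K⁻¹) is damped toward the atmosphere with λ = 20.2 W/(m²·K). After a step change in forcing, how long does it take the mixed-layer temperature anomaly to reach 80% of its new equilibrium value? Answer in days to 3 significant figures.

Areal heat capacity C = ρc_p × D = 4.30×10^6 × 58.6 = 2.52×10^8 J m⁻² K⁻¹.
τ = C / λ = 2.52×10^8 / 20.2 = 1.25×10^7 s.
Fraction reached: 1 − e^(−t/τ) = 0.80 ⇒ t = −τ ln(1 − 0.80) = τ × 1.61.
t = 2.01×10^7 s = 232 days.

232 days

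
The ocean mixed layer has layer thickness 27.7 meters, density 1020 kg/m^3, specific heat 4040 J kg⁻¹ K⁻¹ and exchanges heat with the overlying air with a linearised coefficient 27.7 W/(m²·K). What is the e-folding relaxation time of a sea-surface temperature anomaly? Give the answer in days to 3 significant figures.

Areal heat capacity C = ρ c_p D = 1020 × 4040 × 27.7 = 1.14×10^8 J m⁻² K⁻¹.
Relaxation time τ = C / λ = 1.14×10^8 / 27.7 = 4.12×10^6 s.
In days: 4.12×10^6 s / (86400 s/day) = 47.7 days.

47.7 days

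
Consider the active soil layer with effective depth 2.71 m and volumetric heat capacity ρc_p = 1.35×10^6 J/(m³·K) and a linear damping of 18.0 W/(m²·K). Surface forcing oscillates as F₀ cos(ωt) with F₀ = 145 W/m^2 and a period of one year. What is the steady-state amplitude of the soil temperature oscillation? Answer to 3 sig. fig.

Areal heat capacity C = ρc_p × D = 1.35×10^6 × 2.71 = 3.66×10^6 J/(m^2 K).
Angular frequency ω = 2π / T = 2π / 3.15×10^7 s = 1.99×10^-7 s⁻¹.
√((Cω)² + λ²) = √((0.729)² + 18.0²) = 18.0 W/(m²·K).
Amplitude A = F₀ / √((Cω)²+λ²) = 145 / 18.0 = 8.05 K.

8.05 K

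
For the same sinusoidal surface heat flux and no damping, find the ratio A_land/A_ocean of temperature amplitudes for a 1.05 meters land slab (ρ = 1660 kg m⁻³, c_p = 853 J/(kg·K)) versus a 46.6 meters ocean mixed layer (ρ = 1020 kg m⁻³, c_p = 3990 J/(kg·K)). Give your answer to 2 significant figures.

C_ocean = 1020 × 3990 × 46.6 = 1.90×10^8 J/(m²·K).
C_land = 1660 × 853 × 1.05 = 1.49×10^6 J/(m²·K).
Undamped amplitude ∝ 1/C, so A_land/A_ocean = C_ocean/C_land = 128.

130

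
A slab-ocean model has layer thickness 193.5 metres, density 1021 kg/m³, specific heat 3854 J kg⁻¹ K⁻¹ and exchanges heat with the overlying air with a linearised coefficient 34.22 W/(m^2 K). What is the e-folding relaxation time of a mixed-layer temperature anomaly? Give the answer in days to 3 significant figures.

258 days

Areal heat capacity C = ρ c_p D = 1021 × 3854 × 193.5 = 7.61×10^8 J/(m^2 K).
Relaxation time τ = C / λ = 7.61×10^8 / 34.22 = 2.23×10^7 s.
In days: 2.23×10^7 s / (86400 s/day) = 258 days.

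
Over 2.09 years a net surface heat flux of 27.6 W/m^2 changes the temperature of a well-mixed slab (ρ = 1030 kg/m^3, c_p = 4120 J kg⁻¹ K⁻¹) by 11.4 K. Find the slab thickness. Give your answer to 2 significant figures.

Heat input Q = F Δt = 27.6 × 6.60×10^7 s = 1.82×10^9 J/m².
Required areal heat capacity C = Q / ΔT = 1.60×10^8 J/(m²·K).
Depth D = C / (ρ c_p) = 1.60×10^8 / (1030 × 4120) = 37.6 m.

38 m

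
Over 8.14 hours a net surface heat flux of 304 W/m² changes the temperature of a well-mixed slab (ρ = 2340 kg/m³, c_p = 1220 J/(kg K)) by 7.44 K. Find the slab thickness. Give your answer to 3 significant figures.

0.419 m

Heat input Q = F Δt = 304 × 29300 s = 8.91×10^6 J/m².
Required areal heat capacity C = Q / ΔT = 1.20×10^6 J/(m²·K).
Depth D = C / (ρ c_p) = 1.20×10^6 / (2340 × 1220) = 0.419 m.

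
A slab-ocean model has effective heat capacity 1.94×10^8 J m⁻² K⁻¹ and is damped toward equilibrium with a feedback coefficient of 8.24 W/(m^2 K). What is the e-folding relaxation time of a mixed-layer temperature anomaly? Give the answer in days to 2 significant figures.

Areal heat capacity C = 1.94×10^8 J m⁻² K⁻¹ (given).
Relaxation time τ = C / λ = 1.94×10^8 / 8.24 = 2.35×10^7 s.
In days: 2.35×10^7 s / (86400 s/day) = 272 days.

270 days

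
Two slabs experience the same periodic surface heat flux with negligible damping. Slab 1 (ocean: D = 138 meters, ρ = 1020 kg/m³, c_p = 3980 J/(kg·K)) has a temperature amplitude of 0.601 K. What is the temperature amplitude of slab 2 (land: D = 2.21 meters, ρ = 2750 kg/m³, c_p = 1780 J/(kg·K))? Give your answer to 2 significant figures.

31 K

C_ocean = 5.60×10^8 J/(m²·K); C_land = 1.08×10^7 J/(m²·K).
A ∝ 1/C ⇒ A_land = A_ocean × C_ocean/C_land = 0.601 × 51.8 = 31.1 K.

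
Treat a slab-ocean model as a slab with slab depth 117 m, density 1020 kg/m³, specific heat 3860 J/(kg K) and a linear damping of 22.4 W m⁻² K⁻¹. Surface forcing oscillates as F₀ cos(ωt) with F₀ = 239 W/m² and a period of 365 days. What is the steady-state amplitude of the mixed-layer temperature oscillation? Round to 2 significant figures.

2.5 K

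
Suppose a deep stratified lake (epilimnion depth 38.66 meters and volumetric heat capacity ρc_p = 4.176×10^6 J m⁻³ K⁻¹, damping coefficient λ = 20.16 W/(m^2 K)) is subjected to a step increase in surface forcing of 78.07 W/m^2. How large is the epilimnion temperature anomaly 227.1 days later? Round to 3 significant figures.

3.54 K

Areal heat capacity C = ρc_p × D = 4.176×10^6 × 38.66 = 1.61×10^8 J m⁻² K⁻¹.
τ = C / λ = 1.61×10^8 / 20.16 = 8.01×10^6 s.
Equilibrium anomaly ΔT_eq = F / λ = 78.07 / 20.16 = 3.87 K.
t = 227.1 days = 1.96×10^7 s, so t/τ = 2.45.
ΔT(t) = ΔT_eq (1 − e^(−t/τ)) = 3.87 × (1 − e^−2.45) = 3.54 K.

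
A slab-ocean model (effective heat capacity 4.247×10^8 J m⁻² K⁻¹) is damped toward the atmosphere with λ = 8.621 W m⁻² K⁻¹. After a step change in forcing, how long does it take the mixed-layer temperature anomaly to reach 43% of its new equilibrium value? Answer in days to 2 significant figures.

320 days

Areal heat capacity C = 4.247×10^8 J m⁻² K⁻¹ (given).
τ = C / λ = 4.25×10^8 / 8.621 = 4.93×10^7 s.
Fraction reached: 1 − e^(−t/τ) = 0.43 ⇒ t = −τ ln(1 − 0.43) = τ × 0.562.
t = 2.77×10^7 s = 321 days.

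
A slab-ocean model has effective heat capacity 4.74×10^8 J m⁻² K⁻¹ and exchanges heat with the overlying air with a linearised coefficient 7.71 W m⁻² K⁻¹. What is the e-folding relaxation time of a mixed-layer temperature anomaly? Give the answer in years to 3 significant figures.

Areal heat capacity C = 4.74×10^8 J m⁻² K⁻¹ (given).
Relaxation time τ = C / λ = 4.74×10^8 / 7.71 = 6.15×10^7 s.
In years: 6.15×10^7 s / (3.156×10^7 s/year) = 1.95 years.

1.95 years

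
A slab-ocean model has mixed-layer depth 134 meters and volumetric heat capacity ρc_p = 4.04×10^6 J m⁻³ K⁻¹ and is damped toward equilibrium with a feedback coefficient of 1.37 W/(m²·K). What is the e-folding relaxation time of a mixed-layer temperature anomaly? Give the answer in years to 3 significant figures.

12.5 years

Areal heat capacity C = ρc_p × D = 4.04×10^6 × 134 = 5.41×10^8 J m⁻² K⁻¹.
Relaxation time τ = C / λ = 5.41×10^8 / 1.37 = 3.95×10^8 s.
In years: 3.95×10^8 s / (3.156×10^7 s/year) = 12.5 years.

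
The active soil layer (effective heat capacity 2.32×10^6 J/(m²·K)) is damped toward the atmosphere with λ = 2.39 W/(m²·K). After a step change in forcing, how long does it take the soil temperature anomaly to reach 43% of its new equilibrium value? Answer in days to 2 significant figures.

6.3 days

Areal heat capacity C = 2.32×10^6 J/(m²·K) (given).
τ = C / λ = 2.32×10^6 / 2.39 = 9.71×10^5 s.
Fraction reached: 1 − e^(−t/τ) = 0.43 ⇒ t = −τ ln(1 − 0.43) = τ × 0.562.
t = 5.46×10^5 s = 6.32 days.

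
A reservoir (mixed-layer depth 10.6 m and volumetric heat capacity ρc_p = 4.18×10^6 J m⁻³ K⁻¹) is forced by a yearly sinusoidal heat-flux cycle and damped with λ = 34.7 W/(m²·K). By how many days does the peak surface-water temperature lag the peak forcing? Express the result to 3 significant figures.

Areal heat capacity C = ρc_p × D = 4.18×10^6 × 10.6 = 4.43×10^7 J m⁻² K⁻¹.
ω = 2π / 3.15×10^7 s = 1.99×10^-7 s⁻¹.
Phase lag φ = arctan(Cω/λ) = arctan(8.83/34.7) = 0.249 rad.
Time lag = φ / ω = 0.249 / 1.99×10^-7 = 1.25×10^6 s = 14.5 days.

14.5 days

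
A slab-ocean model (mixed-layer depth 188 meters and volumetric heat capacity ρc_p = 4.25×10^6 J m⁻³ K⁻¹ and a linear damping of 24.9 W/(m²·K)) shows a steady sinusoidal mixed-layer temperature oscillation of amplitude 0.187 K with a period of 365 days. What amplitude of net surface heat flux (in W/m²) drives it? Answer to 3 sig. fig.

30.1

Areal heat capacity C = ρc_p × D = 4.25×10^6 × 188 = 7.99×10^8 J/(m²·K).
ω = 2π / 3.15×10^7 s = 1.99×10^-7 s⁻¹.
√((Cω)² + λ²) = √((159)² + 24.9²) = 161 W/(m²·K).
F₀ = A × √((Cω)²+λ²) = 0.187 × 161 = 30.1 W/m².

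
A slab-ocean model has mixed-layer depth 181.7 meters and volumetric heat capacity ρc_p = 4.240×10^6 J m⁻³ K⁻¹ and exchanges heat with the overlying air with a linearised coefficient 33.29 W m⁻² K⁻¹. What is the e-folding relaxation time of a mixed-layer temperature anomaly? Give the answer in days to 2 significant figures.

Areal heat capacity C = ρc_p × D = 4.240×10^6 × 181.7 = 7.70×10^8 J m⁻² K⁻¹.
Relaxation time τ = C / λ = 7.70×10^8 / 33.29 = 2.31×10^7 s.
In days: 2.31×10^7 s / (86400 s/day) = 268 days.

270 days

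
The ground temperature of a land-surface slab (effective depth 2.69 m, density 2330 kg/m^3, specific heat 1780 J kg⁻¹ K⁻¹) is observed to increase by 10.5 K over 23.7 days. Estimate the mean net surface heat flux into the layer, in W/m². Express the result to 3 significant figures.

Areal heat capacity C = ρ c_p D = 2330 × 1780 × 2.69 = 1.12×10^7 J/(m^2 K).
Required heat per unit area: Q = C ΔT = 1.12×10^7 × 10.5 = 1.17×10^8 J/m².
Flux F = Q / Δt = 1.17×10^8 / 2.05×10^6 s = 57.2 W/m².

57.2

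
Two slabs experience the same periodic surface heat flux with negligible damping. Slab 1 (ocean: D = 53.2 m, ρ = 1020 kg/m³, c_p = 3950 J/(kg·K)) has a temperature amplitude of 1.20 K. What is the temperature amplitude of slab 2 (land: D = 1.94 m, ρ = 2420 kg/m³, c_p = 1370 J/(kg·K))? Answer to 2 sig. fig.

40 K

C_ocean = 2.14×10^8 J/(m²·K); C_land = 6.43×10^6 J/(m²·K).
A ∝ 1/C ⇒ A_land = A_ocean × C_ocean/C_land = 1.20 × 33.3 = 40.0 K.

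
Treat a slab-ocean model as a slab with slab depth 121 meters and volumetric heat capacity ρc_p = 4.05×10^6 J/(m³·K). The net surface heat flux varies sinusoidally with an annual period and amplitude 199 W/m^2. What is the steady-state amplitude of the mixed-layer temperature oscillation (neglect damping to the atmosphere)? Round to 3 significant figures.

2.04 K

Areal heat capacity C = ρc_p × D = 4.05×10^6 × 121 = 4.90×10^8 J/(m²·K).
Angular frequency ω = 2π / T = 2π / 3.15×10^7 s = 1.99×10^-7 s⁻¹.
Cω = 4.90×10^8 × 1.99×10^-7 = 97.6 W/(m²·K).
Amplitude A = F₀ / (Cω) = 199 / 97.6 = 2.04 K.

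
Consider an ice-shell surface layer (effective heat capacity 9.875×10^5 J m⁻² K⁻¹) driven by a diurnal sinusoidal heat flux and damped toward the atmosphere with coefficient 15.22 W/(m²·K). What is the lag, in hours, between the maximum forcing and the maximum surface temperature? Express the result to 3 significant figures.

Areal heat capacity C = 9.875×10^5 J m⁻² K⁻¹ (given).
ω = 2π / 86400 s = 7.27×10^-5 s⁻¹.
Phase lag φ = arctan(Cω/λ) = arctan(71.8/15.22) = 1.36 rad.
Time lag = φ / ω = 1.36 / 7.27×10^-5 = 18700 s = 5.20 hours.

5.20 hours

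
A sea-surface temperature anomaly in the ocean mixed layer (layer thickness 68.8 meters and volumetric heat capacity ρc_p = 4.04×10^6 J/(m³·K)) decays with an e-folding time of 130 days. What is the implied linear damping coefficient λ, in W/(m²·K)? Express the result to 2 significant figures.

Areal heat capacity C = ρc_p × D = 4.04×10^6 × 68.8 = 2.78×10^8 J/(m²·K).
τ = 130 days = 1.12×10^7 s.
λ = C / τ = 2.78×10^8 / 1.12×10^7 = 24.7 W/(m²·K).

25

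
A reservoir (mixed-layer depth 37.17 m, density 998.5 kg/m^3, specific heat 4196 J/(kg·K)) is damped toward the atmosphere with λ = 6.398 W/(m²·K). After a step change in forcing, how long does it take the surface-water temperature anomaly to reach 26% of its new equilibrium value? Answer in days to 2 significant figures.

85 days

Areal heat capacity C = ρ c_p D = 998.5 × 4196 × 37.17 = 1.56×10^8 J/(m²·K).
τ = C / λ = 1.56×10^8 / 6.398 = 2.43×10^7 s.
Fraction reached: 1 − e^(−t/τ) = 0.26 ⇒ t = −τ ln(1 − 0.26) = τ × 0.301.
t = 7.33×10^6 s = 84.8 days.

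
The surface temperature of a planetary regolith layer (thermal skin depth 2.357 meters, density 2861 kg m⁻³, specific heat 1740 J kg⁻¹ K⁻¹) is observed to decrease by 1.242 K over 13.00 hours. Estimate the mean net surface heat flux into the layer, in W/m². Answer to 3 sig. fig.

Areal heat capacity C = ρ c_p D = 2861 × 1740 × 2.357 = 1.17×10^7 J m⁻² K⁻¹.
Required heat per unit area: Q = C ΔT = 1.17×10^7 × -1.242 = -1.46×10^7 J/m².
Flux F = Q / Δt = -1.46×10^7 / 46800 s = -311 W/m².

-311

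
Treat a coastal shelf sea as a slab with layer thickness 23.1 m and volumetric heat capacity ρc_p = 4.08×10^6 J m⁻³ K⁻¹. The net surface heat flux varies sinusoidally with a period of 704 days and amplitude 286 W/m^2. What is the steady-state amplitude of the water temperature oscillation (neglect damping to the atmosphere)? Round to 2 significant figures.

29 K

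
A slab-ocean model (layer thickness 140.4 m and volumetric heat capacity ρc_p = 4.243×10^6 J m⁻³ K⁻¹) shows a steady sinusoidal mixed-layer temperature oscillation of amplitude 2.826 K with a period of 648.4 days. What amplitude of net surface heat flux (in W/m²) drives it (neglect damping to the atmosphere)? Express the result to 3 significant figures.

Areal heat capacity C = ρc_p × D = 4.243×10^6 × 140.4 = 5.96×10^8 J/(m^2 K).
ω = 2π / 5.60×10^7 s = 1.12×10^-7 s⁻¹.
Cω = 5.96×10^8 × 1.12×10^-7 = 66.8 W/(m²·K).
F₀ = A × Cω = 2.826 × 66.8 = 189 W/m².

189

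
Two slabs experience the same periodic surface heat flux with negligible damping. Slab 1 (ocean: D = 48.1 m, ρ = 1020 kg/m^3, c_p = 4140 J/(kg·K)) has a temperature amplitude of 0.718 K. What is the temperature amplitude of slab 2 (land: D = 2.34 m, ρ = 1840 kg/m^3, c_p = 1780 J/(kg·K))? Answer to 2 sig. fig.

C_ocean = 2.03×10^8 J/(m²·K); C_land = 7.66×10^6 J/(m²·K).
A ∝ 1/C ⇒ A_land = A_ocean × C_ocean/C_land = 0.718 × 26.5 = 19.0 K.

19 K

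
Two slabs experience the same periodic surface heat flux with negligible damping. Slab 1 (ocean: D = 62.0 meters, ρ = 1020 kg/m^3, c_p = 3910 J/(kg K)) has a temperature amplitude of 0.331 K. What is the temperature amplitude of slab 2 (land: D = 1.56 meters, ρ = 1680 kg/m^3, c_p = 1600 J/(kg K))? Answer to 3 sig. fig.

C_ocean = 2.47×10^8 J/(m²·K); C_land = 4.19×10^6 J/(m²·K).
A ∝ 1/C ⇒ A_land = A_ocean × C_ocean/C_land = 0.331 × 59.0 = 19.5 K.

19.5 K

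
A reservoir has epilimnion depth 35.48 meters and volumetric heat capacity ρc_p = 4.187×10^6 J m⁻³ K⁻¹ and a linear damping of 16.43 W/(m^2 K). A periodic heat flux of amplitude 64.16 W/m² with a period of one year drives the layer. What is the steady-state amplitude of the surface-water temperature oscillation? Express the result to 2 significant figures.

1.9 K

Areal heat capacity C = ρc_p × D = 4.187×10^6 × 35.48 = 1.49×10^8 J/(m^2 K).
Angular frequency ω = 2π / T = 2π / 3.15×10^7 s = 1.99×10^-7 s⁻¹.
√((Cω)² + λ²) = √((29.6)² + 16.43²) = 33.9 W/(m²·K).
Amplitude A = F₀ / √((Cω)²+λ²) = 64.16 / 33.9 = 1.90 K.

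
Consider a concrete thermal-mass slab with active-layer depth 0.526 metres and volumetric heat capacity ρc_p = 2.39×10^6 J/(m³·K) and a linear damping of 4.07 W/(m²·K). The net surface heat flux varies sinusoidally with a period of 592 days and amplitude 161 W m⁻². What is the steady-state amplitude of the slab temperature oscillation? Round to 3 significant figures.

Areal heat capacity C = ρc_p × D = 2.39×10^6 × 0.526 = 1.26×10^6 J/(m²·K).
Angular frequency ω = 2π / T = 2π / 5.11×10^7 s = 1.23×10^-7 s⁻¹.
√((Cω)² + λ²) = √((0.154)² + 4.07²) = 4.07 W/(m²·K).
Amplitude A = F₀ / √((Cω)²+λ²) = 161 / 4.07 = 39.5 K.

39.5 K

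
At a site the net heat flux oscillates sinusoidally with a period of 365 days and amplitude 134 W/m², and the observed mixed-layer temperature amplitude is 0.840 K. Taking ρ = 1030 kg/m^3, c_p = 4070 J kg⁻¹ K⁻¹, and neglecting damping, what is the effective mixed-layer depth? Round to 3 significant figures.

ω = 2π / 3.15×10^7 s = 1.99×10^-7 s⁻¹.
Required C = F₀ / (A ω) = 134 / (0.840 × 1.99×10^-7) = 8.01×10^8 J/(m²·K).
D = C / (ρ c_p) = 8.01×10^8 / (1030 × 4070) = 191 m.

191 m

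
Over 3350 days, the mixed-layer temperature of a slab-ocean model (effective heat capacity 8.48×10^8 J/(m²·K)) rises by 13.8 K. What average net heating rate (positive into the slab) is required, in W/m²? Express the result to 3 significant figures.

40.4

Areal heat capacity C = 8.48×10^8 J/(m²·K) (given).
Required heat per unit area: Q = C ΔT = 8.48×10^8 × 13.8 = 1.17×10^10 J/m².
Flux F = Q / Δt = 1.17×10^10 / 2.89×10^8 s = 40.4 W/m².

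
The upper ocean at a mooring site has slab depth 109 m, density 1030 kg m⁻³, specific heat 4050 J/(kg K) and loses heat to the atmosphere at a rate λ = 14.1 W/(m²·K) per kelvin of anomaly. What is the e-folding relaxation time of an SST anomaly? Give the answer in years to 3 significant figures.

Areal heat capacity C = ρ c_p D = 1030 × 4050 × 109 = 4.55×10^8 J m⁻² K⁻¹.
Relaxation time τ = C / λ = 4.55×10^8 / 14.1 = 3.22×10^7 s.
In years: 3.22×10^7 s / (3.156×10^7 s/year) = 1.02 years.

1.02 years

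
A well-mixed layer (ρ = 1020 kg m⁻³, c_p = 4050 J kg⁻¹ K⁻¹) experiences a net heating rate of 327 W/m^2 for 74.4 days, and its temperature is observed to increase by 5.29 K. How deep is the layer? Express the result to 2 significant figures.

96 m

Heat input Q = F Δt = 327 × 6.43×10^6 s = 2.10×10^9 J/m².
Required areal heat capacity C = Q / ΔT = 3.97×10^8 J/(m²·K).
Depth D = C / (ρ c_p) = 3.97×10^8 / (1020 × 4050) = 96.2 m.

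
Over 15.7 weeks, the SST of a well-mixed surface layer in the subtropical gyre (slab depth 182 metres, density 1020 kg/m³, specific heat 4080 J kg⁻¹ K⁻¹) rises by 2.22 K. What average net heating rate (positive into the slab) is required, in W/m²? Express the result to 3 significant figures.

Areal heat capacity C = ρ c_p D = 1020 × 4080 × 182 = 7.57×10^8 J/(m^2 K).
Required heat per unit area: Q = C ΔT = 7.57×10^8 × 2.22 = 1.68×10^9 J/m².
Flux F = Q / Δt = 1.68×10^9 / 9.50×10^6 s = 177 W/m².

177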